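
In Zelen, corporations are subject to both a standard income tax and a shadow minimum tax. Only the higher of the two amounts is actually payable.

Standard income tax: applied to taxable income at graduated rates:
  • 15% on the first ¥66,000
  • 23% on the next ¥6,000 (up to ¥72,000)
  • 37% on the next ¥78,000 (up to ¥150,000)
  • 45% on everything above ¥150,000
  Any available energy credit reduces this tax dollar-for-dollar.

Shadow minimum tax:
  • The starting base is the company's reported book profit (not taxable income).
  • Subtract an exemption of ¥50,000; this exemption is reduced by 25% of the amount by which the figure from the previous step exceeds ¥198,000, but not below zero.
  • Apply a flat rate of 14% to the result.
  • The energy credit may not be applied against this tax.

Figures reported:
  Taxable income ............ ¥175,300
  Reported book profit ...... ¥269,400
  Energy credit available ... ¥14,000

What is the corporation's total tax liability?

Shadow minimum tax:
  Base (reported book profit): ¥269,400
  Exemption: ¥50,000 − 25% × (¥269,400 − ¥198,000) = ¥50,000 − ¥17,850 = ¥32,150
  Base: ¥269,400 − ¥32,150 = ¥237,250
  ¥237,250 × 14% = ¥33,215

Standard income tax:
  ¥66,000 × 15% = ¥9,900
  ¥6,000 × 23% = ¥1,380
  ¥78,000 × 37% = ¥28,860
  ¥25,300 × 45% = ¥11,385
  → ¥51,525
  Less energy credit ¥14,000 → ¥37,525

¥37,525 > ¥33,215, so the standard income tax governs.

¥37,525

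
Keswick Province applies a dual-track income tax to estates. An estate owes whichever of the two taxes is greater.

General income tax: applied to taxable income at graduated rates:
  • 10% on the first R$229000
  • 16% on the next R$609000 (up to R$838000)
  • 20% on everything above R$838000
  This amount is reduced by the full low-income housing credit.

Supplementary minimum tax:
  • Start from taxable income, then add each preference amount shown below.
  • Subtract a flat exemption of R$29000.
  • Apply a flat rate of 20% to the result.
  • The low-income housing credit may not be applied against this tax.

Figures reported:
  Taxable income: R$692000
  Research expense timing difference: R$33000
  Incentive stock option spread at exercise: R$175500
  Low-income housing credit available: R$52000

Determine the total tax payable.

R$174300

General income tax:
  R$229000 × 10% = R$22900
  R$463000 × 16% = R$74080
  → R$96980
  Less low-income housing credit R$52000 → R$44980

Supplementary minimum tax:
  Adjusted income: R$692000 + R$33000 + R$175500 = R$900500
  Less exemption R$29000 → base R$871500
  R$871500 × 20% = R$174300

R$174300 > R$44980, so the supplementary minimum tax is the binding amount.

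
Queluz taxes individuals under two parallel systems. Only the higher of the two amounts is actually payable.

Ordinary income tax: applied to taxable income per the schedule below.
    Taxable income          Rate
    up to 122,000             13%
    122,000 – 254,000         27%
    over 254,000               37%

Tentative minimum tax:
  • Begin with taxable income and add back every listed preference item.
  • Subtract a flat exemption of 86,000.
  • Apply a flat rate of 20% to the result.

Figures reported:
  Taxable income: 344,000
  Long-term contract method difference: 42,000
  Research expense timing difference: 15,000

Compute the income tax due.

Ordinary income tax:
  122,000 × 13% = 15,860
  132,000 × 27% = 35,640
  90,000 × 37% = 33,300
  → 84,800

Tentative minimum tax:
  Adjusted income: 344,000 + 42,000 + 15,000 = 401,000
  Less exemption 86,000 → base 315,000
  315,000 × 20% = 63,000

84,800 > 63,000, so the ordinary income tax governs.

84,800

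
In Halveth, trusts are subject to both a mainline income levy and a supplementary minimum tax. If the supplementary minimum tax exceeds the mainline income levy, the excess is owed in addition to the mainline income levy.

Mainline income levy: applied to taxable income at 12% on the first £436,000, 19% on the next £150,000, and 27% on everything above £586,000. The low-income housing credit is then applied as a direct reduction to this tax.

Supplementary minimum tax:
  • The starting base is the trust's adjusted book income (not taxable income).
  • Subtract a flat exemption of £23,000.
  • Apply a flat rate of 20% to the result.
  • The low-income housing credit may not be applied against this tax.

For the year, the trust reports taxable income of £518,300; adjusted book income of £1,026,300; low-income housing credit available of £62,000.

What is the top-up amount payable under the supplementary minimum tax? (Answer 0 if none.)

Mainline income levy:
  £436,000 × 12% = £52,320
  £82,300 × 19% = £15,637
  → £67,957
  Less low-income housing credit £62,000 → £5,957

Supplementary minimum tax:
  Base (adjusted book income): £1,026,300
  Less exemption £23,000 → base £1,003,300
  £1,003,300 × 20% = £200,660

Excess of supplementary minimum tax over mainline income levy: £200,660 − £5,957 = £194,703.

£194,703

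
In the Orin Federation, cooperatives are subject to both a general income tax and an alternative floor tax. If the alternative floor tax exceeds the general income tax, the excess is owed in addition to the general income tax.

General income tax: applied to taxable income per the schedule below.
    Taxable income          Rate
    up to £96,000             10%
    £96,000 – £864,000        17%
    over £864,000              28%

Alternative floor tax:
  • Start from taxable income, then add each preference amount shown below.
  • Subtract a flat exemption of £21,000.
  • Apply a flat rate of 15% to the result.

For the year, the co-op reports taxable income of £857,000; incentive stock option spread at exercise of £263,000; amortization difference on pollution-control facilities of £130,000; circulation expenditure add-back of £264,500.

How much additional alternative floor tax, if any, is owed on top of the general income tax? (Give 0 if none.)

£85,055

General income tax:
  £96,000 × 10% = £9,600
  £761,000 × 17% = £129,370
  → £138,970

Alternative floor tax:
  Adjusted income: £857,000 + £263,000 + £130,000 + £264,500 = £1,514,500
  Less exemption £21,000 → base £1,493,500
  £1,493,500 × 15% = £224,025

Excess of alternative floor tax over general income tax: £224,025 − £138,970 = £85,055.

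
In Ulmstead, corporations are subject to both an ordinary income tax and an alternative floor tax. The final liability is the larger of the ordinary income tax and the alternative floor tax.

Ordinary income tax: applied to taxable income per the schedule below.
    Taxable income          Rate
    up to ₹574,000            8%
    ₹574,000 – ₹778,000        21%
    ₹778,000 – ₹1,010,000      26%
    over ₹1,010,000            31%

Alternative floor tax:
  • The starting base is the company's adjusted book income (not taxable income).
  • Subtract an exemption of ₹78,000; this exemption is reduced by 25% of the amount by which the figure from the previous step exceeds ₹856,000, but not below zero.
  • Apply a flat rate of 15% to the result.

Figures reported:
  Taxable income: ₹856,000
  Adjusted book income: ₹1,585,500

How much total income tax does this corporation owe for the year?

₹237,825

Alternative floor tax:
  Base (adjusted book income): ₹1,585,500
  Exemption: 25% × (₹1,585,500 − ₹856,000) = ₹182,375 ≥ ₹78,000, so the exemption is fully phased out
  Base: ₹1,585,500 − ₹0 = ₹1,585,500
  ₹1,585,500 × 15% = ₹237,825

Ordinary income tax:
  ₹574,000 × 8% = ₹45,920
  ₹204,000 × 21% = ₹42,840
  ₹78,000 × 26% = ₹20,280
  → ₹109,040

₹237,825 > ₹109,040, so the alternative floor tax is the binding amount.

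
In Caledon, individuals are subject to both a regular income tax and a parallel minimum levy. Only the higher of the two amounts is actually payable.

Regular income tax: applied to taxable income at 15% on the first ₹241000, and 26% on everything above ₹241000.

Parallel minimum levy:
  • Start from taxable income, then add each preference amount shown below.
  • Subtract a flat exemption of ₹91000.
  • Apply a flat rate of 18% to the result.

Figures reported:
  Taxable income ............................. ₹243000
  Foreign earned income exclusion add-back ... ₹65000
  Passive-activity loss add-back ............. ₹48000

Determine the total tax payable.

Regular income tax:
  ₹241000 × 15% = ₹36150
  ₹2000 × 26% = ₹520
  → ₹36670

Parallel minimum levy:
  Adjusted income: ₹243000 + ₹65000 + ₹48000 = ₹356000
  Less exemption ₹91000 → base ₹265000
  ₹265000 × 18% = ₹47700

₹47700 > ₹36670, so the parallel minimum levy is the binding amount.

₹47700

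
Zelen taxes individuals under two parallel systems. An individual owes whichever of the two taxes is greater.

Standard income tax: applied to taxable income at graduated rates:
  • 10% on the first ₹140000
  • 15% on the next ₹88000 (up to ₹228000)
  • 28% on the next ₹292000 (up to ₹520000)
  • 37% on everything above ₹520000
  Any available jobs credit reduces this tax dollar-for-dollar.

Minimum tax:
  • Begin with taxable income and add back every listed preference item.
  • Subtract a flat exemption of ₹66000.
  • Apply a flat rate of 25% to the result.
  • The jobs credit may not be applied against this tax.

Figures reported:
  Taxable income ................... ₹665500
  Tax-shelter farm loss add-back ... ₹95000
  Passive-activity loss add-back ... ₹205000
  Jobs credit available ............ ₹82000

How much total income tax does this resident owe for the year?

Minimum tax:
  Adjusted income: ₹665500 + ₹95000 + ₹205000 = ₹965500
  Less exemption ₹66000 → base ₹899500
  ₹899500 × 25% = ₹224875

Standard income tax:
  ₹140000 × 10% = ₹14000
  ₹88000 × 15% = ₹13200
  ₹292000 × 28% = ₹81760
  ₹145500 × 37% = ₹53835
  → ₹162795
  Less jobs credit ₹82000 → ₹80795

₹224875 > ₹80795, so the minimum tax is the binding amount.

₹224875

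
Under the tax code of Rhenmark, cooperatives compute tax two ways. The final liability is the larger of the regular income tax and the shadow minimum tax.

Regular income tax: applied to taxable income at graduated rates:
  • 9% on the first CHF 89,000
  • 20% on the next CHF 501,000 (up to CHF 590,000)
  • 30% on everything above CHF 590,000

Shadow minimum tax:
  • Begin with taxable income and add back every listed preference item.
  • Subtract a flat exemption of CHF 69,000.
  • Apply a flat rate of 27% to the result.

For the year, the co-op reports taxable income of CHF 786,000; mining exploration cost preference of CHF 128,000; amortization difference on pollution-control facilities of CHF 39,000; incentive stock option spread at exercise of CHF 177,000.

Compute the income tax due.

Regular income tax:
  CHF 89,000 × 9% = CHF 8,010
  CHF 501,000 × 20% = CHF 100,200
  CHF 196,000 × 30% = CHF 58,800
  → CHF 167,010

Shadow minimum tax:
  Adjusted income: CHF 786,000 + CHF 128,000 + CHF 39,000 + CHF 177,000 = CHF 1,130,000
  Less exemption CHF 69,000 → base CHF 1,061,000
  CHF 1,061,000 × 27% = CHF 286,470

CHF 286,470 > CHF 167,010, so the shadow minimum tax is the binding amount.

CHF 286,470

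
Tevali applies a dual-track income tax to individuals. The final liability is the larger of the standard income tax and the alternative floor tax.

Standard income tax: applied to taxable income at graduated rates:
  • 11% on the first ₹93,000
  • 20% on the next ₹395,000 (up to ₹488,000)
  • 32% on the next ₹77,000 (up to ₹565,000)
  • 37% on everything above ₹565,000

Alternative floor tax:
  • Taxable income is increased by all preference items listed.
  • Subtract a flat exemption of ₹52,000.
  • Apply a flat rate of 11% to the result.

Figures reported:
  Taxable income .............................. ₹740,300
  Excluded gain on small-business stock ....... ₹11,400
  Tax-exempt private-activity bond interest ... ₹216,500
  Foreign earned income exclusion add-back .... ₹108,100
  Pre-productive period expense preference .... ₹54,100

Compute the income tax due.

Standard income tax:
  ₹93,000 × 11% = ₹10,230
  ₹395,000 × 20% = ₹79,000
  ₹77,000 × 32% = ₹24,640
  ₹175,300 × 37% = ₹64,861
  → ₹178,731

Alternative floor tax:
  Adjusted income: ₹740,300 + ₹11,400 + ₹216,500 + ₹108,100 + ₹54,100 = ₹1,130,400
  Less exemption ₹52,000 → base ₹1,078,400
  ₹1,078,400 × 11% = ₹118,624

₹178,731 > ₹118,624, so the standard income tax governs.

₹178,731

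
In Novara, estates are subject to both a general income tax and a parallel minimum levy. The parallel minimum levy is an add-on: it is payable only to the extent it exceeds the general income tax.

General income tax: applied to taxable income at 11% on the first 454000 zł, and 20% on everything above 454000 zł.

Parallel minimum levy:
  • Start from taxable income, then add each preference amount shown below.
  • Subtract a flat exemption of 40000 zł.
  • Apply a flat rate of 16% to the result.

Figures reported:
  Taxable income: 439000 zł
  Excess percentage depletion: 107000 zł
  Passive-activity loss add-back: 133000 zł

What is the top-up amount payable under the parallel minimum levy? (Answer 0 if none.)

53950 zł

Parallel minimum levy:
  Adjusted income: 439000 zł + 107000 zł + 133000 zł = 679000 zł
  Less exemption 40000 zł → base 639000 zł
  639000 zł × 16% = 102240 zł

General income tax:
  439000 zł × 11% = 48290 zł

Excess of parallel minimum levy over general income tax: 102240 zł − 48290 zł = 53950 zł.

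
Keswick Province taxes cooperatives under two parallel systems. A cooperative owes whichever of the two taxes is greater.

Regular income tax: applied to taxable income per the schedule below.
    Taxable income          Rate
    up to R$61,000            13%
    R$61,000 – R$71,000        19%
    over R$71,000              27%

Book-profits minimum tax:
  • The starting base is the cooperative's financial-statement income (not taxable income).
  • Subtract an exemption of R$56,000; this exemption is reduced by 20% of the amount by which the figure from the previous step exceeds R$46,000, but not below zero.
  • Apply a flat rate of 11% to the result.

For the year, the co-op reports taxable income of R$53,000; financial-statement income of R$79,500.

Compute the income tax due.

Book-profits minimum tax:
  Base (financial-statement income): R$79,500
  Exemption: R$56,000 − 20% × (R$79,500 − R$46,000) = R$56,000 − R$6,700 = R$49,300
  Base: R$79,500 − R$49,300 = R$30,200
  R$30,200 × 11% = R$3,322

Regular income tax:
  R$53,000 × 13% = R$6,890

R$6,890 > R$3,322, so the regular income tax governs.

R$6,890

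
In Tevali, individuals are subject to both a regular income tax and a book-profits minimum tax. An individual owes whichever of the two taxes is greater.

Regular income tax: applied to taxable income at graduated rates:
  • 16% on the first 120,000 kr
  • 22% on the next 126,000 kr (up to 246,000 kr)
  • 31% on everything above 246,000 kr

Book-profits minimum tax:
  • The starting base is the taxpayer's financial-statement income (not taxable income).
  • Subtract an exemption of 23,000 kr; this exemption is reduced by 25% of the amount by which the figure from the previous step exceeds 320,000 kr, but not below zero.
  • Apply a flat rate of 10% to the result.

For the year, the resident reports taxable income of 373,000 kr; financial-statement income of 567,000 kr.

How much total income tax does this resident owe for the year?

86,290 kr

Regular income tax:
  120,000 kr × 16% = 19,200 kr
  126,000 kr × 22% = 27,720 kr
  127,000 kr × 31% = 39,370 kr
  → 86,290 kr

Book-profits minimum tax:
  Base (financial-statement income): 567,000 kr
  Exemption: 25% × (567,000 kr − 320,000 kr) = 61,750 kr ≥ 23,000 kr, so the exemption is fully phased out
  Base: 567,000 kr − 0 kr = 567,000 kr
  567,000 kr × 10% = 56,700 kr

86,290 kr > 56,700 kr, so the regular income tax governs.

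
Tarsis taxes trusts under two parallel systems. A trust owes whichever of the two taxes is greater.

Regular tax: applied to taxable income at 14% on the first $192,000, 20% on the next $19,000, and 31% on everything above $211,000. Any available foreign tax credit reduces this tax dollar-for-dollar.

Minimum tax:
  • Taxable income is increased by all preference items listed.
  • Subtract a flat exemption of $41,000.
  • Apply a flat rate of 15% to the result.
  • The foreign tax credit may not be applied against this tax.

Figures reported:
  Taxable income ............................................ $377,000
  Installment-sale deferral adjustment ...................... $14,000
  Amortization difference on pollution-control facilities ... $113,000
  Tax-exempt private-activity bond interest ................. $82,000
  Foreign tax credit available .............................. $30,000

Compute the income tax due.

Regular tax:
  $192,000 × 14% = $26,880
  $19,000 × 20% = $3,800
  $166,000 × 31% = $51,460
  → $82,140
  Less foreign tax credit $30,000 → $52,140

Minimum tax:
  Adjusted income: $377,000 + $14,000 + $113,000 + $82,000 = $586,000
  Less exemption $41,000 → base $545,000
  $545,000 × 15% = $81,750

$81,750 > $52,140, so the minimum tax is the binding amount.

$81,750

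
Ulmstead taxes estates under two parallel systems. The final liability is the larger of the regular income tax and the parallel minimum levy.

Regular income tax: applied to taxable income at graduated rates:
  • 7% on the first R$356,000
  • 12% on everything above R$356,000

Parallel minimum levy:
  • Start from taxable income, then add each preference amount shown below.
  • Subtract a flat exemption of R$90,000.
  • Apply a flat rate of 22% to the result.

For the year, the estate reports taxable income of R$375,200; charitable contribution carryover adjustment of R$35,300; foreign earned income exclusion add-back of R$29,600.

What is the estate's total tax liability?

Parallel minimum levy:
  Adjusted income: R$375,200 + R$35,300 + R$29,600 = R$440,100
  Less exemption R$90,000 → base R$350,100
  R$350,100 × 22% = R$77,022

Regular income tax:
  R$356,000 × 7% = R$24,920
  R$19,200 × 12% = R$2,304
  → R$27,224

R$77,022 > R$27,224, so the parallel minimum levy is the binding amount.

R$77,022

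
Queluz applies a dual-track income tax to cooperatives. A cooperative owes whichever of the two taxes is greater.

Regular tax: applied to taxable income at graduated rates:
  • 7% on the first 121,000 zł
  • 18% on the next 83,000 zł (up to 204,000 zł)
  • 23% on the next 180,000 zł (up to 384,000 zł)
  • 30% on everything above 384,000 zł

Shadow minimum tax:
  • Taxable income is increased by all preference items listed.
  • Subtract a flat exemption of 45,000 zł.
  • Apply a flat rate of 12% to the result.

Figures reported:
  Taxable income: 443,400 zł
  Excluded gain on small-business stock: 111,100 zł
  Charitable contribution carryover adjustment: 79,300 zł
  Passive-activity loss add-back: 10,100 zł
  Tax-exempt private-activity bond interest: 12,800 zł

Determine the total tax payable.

82,630 zł

Shadow minimum tax:
  Adjusted income: 443,400 zł + 111,100 zł + 79,300 zł + 10,100 zł + 12,800 zł = 656,700 zł
  Less exemption 45,000 zł → base 611,700 zł
  611,700 zł × 12% = 73,404 zł

Regular tax:
  121,000 zł × 7% = 8,470 zł
  83,000 zł × 18% = 14,940 zł
  180,000 zł × 23% = 41,400 zł
  59,400 zł × 30% = 17,820 zł
  → 82,630 zł

82,630 zł > 73,404 zł, so the regular tax governs.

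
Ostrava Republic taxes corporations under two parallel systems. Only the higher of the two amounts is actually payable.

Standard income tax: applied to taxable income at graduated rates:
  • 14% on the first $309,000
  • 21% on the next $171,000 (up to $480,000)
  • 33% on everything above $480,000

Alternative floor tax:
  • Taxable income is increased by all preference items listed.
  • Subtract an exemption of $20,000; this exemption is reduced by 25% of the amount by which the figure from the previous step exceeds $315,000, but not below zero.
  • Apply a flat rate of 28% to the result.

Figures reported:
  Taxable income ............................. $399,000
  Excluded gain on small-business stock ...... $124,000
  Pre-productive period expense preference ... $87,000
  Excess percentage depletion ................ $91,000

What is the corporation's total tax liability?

Standard income tax:
  $309,000 × 14% = $43,260
  $90,000 × 21% = $18,900
  → $62,160

Alternative floor tax:
  Adjusted income: $399,000 + $124,000 + $87,000 + $91,000 = $701,000
  Exemption: 25% × ($701,000 − $315,000) = $96,500 ≥ $20,000, so the exemption is fully phased out
  Base: $701,000 − $0 = $701,000
  $701,000 × 28% = $196,280

$196,280 > $62,160, so the alternative floor tax is the binding amount.

$196,280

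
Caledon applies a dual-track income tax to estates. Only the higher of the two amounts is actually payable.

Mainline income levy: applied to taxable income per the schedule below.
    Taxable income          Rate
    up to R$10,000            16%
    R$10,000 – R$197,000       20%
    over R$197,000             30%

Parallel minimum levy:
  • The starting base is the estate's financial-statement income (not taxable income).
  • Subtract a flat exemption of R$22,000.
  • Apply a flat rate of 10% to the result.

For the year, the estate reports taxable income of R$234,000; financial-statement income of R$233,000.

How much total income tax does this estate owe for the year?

R$50,100

Mainline income levy:
  R$10,000 × 16% = R$1,600
  R$187,000 × 20% = R$37,400
  R$37,000 × 30% = R$11,100
  → R$50,100

Parallel minimum levy:
  Base (financial-statement income): R$233,000
  Less exemption R$22,000 → base R$211,000
  R$211,000 × 10% = R$21,100

R$50,100 > R$21,100, so the mainline income levy governs.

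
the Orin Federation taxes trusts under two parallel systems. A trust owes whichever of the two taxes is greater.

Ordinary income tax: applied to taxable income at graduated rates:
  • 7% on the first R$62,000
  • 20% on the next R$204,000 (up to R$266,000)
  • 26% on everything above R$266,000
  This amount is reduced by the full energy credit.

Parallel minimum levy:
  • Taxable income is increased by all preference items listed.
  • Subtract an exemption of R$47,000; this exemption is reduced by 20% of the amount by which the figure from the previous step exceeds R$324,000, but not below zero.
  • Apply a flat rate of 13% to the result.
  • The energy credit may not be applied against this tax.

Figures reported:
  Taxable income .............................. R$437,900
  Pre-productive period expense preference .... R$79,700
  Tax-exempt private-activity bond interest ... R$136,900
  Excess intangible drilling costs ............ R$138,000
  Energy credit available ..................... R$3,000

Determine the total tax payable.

R$103,025

Ordinary income tax:
  R$62,000 × 7% = R$4,340
  R$204,000 × 20% = R$40,800
  R$171,900 × 26% = R$44,694
  → R$89,834
  Less energy credit R$3,000 → R$86,834

Parallel minimum levy:
  Adjusted income: R$437,900 + R$79,700 + R$136,900 + R$138,000 = R$792,500
  Exemption: 20% × (R$792,500 − R$324,000) = R$93,700 ≥ R$47,000, so the exemption is fully phased out
  Base: R$792,500 − R$0 = R$792,500
  R$792,500 × 13% = R$103,025

R$103,025 > R$86,834, so the parallel minimum levy is the binding amount.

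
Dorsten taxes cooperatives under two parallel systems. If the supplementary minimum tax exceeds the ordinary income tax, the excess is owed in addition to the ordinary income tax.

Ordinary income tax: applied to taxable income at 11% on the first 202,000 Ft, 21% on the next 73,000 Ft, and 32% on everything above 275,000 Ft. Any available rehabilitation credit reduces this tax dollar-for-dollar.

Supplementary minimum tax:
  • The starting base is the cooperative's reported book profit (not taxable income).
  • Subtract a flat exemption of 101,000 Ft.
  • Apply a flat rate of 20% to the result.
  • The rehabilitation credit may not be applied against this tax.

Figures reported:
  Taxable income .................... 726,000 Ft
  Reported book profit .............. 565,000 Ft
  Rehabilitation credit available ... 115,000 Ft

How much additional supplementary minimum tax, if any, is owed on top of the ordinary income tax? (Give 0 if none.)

Supplementary minimum tax:
  Base (reported book profit): 565,000 Ft
  Less exemption 101,000 Ft → base 464,000 Ft
  464,000 Ft × 20% = 92,800 Ft

Ordinary income tax:
  202,000 Ft × 11% = 22,220 Ft
  73,000 Ft × 21% = 15,330 Ft
  451,000 Ft × 32% = 144,320 Ft
  → 181,870 Ft
  Less rehabilitation credit 115,000 Ft → 66,870 Ft

Excess of supplementary minimum tax over ordinary income tax: 92,800 Ft − 66,870 Ft = 25,930 Ft.

25,930 Ft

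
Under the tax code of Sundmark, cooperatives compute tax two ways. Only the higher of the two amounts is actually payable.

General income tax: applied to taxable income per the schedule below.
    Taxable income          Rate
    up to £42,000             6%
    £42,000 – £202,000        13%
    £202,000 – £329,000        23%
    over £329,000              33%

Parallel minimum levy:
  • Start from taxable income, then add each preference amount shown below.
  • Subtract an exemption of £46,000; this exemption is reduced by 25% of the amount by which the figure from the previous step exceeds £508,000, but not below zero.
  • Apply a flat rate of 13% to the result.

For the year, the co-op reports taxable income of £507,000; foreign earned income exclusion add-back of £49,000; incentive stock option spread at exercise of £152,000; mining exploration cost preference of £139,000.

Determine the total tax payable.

Parallel minimum levy:
  Adjusted income: £507,000 + £49,000 + £152,000 + £139,000 = £847,000
  Exemption: 25% × (£847,000 − £508,000) = £84,750 ≥ £46,000, so the exemption is fully phased out
  Base: £847,000 − £0 = £847,000
  £847,000 × 13% = £110,110

General income tax:
  £42,000 × 6% = £2,520
  £160,000 × 13% = £20,800
  £127,000 × 23% = £29,210
  £178,000 × 33% = £58,740
  → £111,270

£111,270 > £110,110, so the general income tax governs.

£111,270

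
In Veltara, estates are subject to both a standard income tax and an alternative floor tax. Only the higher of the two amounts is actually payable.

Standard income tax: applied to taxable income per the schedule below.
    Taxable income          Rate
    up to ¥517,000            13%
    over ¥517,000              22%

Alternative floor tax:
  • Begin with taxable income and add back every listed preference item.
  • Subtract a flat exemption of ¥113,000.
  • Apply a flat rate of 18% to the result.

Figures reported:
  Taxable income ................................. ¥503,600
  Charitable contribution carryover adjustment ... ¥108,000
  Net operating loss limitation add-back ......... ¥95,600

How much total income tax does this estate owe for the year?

¥106,956

Alternative floor tax:
  Adjusted income: ¥503,600 + ¥108,000 + ¥95,600 = ¥707,200
  Less exemption ¥113,000 → base ¥594,200
  ¥594,200 × 18% = ¥106,956

Standard income tax:
  ¥503,600 × 13% = ¥65,468

¥106,956 > ¥65,468, so the alternative floor tax is the binding amount.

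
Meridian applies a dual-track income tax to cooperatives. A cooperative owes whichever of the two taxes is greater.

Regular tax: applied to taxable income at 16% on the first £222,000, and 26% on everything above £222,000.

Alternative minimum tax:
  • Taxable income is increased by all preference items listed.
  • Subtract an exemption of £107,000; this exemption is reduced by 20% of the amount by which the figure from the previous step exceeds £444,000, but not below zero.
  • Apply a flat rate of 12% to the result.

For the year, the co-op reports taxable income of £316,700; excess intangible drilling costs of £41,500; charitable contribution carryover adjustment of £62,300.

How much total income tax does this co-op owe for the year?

Alternative minimum tax:
  Adjusted income: £316,700 + £41,500 + £62,300 = £420,500
  Exemption: £420,500 ≤ £444,000, so full £107,000 applies
  Base: £420,500 − £107,000 = £313,500
  £313,500 × 12% = £37,620

Regular tax:
  £222,000 × 16% = £35,520
  £94,700 × 26% = £24,622
  → £60,142

£60,142 > £37,620, so the regular tax governs.

£60,142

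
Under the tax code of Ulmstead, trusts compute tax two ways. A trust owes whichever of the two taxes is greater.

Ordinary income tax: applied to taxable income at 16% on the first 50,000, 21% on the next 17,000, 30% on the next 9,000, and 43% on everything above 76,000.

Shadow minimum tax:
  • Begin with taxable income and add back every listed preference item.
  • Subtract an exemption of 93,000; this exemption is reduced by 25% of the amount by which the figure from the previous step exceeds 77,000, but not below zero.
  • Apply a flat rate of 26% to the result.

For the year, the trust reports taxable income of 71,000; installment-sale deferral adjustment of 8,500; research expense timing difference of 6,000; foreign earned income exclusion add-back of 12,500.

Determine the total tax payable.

12,770

Ordinary income tax:
  50,000 × 16% = 8,000
  17,000 × 21% = 3,570
  4,000 × 30% = 1,200
  → 12,770

Shadow minimum tax:
  Adjusted income: 71,000 + 8,500 + 6,000 + 12,500 = 98,000
  Exemption: 93,000 − 25% × (98,000 − 77,000) = 93,000 − 5,250 = 87,750
  Base: 98,000 − 87,750 = 10,250
  10,250 × 26% = 2,665

12,770 > 2,665, so the ordinary income tax governs.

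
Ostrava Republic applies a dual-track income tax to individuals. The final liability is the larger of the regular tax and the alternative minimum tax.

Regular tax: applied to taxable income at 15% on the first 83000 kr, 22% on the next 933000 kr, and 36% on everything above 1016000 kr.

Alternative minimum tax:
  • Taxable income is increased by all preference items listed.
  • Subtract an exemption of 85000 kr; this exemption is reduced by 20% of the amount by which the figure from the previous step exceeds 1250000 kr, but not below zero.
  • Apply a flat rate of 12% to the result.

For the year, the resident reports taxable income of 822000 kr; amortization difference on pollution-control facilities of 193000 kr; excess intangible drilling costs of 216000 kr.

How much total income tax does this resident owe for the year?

175030 kr

Alternative minimum tax:
  Adjusted income: 822000 kr + 193000 kr + 216000 kr = 1231000 kr
  Exemption: 1231000 kr ≤ 1250000 kr, so full 85000 kr applies
  Base: 1231000 kr − 85000 kr = 1146000 kr
  1146000 kr × 12% = 137520 kr

Regular tax:
  83000 kr × 15% = 12450 kr
  739000 kr × 22% = 162580 kr
  → 175030 kr

175030 kr > 137520 kr, so the regular tax governs.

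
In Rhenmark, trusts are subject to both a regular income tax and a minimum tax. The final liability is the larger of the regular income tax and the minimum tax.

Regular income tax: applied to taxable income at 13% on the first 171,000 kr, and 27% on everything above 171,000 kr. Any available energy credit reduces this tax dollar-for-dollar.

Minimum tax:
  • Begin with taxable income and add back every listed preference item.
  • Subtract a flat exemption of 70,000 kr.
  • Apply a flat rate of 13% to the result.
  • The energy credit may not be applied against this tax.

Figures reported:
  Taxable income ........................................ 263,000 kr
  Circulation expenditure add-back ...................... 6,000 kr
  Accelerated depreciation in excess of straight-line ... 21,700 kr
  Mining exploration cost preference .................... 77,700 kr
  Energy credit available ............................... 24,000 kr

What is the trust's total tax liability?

38,792 kr

Minimum tax:
  Adjusted income: 263,000 kr + 6,000 kr + 21,700 kr + 77,700 kr = 368,400 kr
  Less exemption 70,000 kr → base 298,400 kr
  298,400 kr × 13% = 38,792 kr

Regular income tax:
  171,000 kr × 13% = 22,230 kr
  92,000 kr × 27% = 24,840 kr
  → 47,070 kr
  Less energy credit 24,000 kr → 23,070 kr

38,792 kr > 23,070 kr, so the minimum tax is the binding amount.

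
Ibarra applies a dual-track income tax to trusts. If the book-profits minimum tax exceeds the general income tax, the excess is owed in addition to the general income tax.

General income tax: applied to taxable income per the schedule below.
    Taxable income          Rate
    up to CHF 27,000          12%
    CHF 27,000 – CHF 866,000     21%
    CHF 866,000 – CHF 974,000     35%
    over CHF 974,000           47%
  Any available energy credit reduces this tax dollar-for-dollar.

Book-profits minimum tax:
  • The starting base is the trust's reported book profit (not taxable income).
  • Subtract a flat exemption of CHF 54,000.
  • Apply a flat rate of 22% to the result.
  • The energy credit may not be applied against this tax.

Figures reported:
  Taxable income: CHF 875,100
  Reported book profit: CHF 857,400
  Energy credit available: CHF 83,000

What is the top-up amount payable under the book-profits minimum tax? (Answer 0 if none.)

General income tax:
  CHF 27,000 × 12% = CHF 3,240
  CHF 839,000 × 21% = CHF 176,190
  CHF 9,100 × 35% = CHF 3,185
  → CHF 182,615
  Less energy credit CHF 83,000 → CHF 99,615

Book-profits minimum tax:
  Base (reported book profit): CHF 857,400
  Less exemption CHF 54,000 → base CHF 803,400
  CHF 803,400 × 22% = CHF 176,748

Excess of book-profits minimum tax over general income tax: CHF 176,748 − CHF 99,615 = CHF 77,133.

CHF 77,133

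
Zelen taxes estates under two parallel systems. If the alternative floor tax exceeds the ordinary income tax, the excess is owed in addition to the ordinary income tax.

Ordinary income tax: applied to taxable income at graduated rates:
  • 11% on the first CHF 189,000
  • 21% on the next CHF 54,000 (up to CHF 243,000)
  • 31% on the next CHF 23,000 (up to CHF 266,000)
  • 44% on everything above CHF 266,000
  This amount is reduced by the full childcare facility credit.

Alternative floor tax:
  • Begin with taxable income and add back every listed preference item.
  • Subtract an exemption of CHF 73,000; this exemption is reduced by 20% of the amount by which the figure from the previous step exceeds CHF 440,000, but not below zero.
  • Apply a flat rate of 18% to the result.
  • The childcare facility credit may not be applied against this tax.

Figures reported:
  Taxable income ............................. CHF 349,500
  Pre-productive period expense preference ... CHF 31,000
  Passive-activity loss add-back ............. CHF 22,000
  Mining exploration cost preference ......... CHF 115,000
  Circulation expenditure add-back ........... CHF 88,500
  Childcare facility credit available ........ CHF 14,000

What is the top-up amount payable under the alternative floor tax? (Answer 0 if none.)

Alternative floor tax:
  Adjusted income: CHF 349,500 + CHF 31,000 + CHF 22,000 + CHF 115,000 + CHF 88,500 = CHF 606,000
  Exemption: CHF 73,000 − 20% × (CHF 606,000 − CHF 440,000) = CHF 73,000 − CHF 33,200 = CHF 39,800
  Base: CHF 606,000 − CHF 39,800 = CHF 566,200
  CHF 566,200 × 18% = CHF 101,916

Ordinary income tax:
  CHF 189,000 × 11% = CHF 20,790
  CHF 54,000 × 21% = CHF 11,340
  CHF 23,000 × 31% = CHF 7,130
  CHF 83,500 × 44% = CHF 36,740
  → CHF 76,000
  Less childcare facility credit CHF 14,000 → CHF 62,000

Excess of alternative floor tax over ordinary income tax: CHF 101,916 − CHF 62,000 = CHF 39,916.

CHF 39,916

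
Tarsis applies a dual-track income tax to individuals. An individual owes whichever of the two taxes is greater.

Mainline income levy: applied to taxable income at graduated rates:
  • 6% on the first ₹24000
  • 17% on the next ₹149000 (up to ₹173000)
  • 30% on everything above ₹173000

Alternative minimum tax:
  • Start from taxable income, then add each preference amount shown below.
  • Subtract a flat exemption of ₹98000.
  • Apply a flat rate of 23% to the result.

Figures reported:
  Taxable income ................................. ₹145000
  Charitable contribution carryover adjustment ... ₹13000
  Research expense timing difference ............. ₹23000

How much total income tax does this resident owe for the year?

₹22010

Mainline income levy:
  ₹24000 × 6% = ₹1440
  ₹121000 × 17% = ₹20570
  → ₹22010

Alternative minimum tax:
  Adjusted income: ₹145000 + ₹13000 + ₹23000 = ₹181000
  Less exemption ₹98000 → base ₹83000
  ₹83000 × 23% = ₹19090

₹22010 > ₹19090, so the mainline income levy governs.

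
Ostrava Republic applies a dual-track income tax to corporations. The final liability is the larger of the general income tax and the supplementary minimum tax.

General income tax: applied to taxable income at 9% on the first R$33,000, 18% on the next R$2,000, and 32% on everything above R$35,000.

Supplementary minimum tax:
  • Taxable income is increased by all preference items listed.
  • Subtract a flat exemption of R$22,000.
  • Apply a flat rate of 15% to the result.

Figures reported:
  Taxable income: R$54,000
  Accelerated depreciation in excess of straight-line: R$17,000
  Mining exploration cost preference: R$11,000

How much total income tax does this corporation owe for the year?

R$9,410

Supplementary minimum tax:
  Adjusted income: R$54,000 + R$17,000 + R$11,000 = R$82,000
  Less exemption R$22,000 → base R$60,000
  R$60,000 × 15% = R$9,000

General income tax:
  R$33,000 × 9% = R$2,970
  R$2,000 × 18% = R$360
  R$19,000 × 32% = R$6,080
  → R$9,410

R$9,410 > R$9,000, so the general income tax governs.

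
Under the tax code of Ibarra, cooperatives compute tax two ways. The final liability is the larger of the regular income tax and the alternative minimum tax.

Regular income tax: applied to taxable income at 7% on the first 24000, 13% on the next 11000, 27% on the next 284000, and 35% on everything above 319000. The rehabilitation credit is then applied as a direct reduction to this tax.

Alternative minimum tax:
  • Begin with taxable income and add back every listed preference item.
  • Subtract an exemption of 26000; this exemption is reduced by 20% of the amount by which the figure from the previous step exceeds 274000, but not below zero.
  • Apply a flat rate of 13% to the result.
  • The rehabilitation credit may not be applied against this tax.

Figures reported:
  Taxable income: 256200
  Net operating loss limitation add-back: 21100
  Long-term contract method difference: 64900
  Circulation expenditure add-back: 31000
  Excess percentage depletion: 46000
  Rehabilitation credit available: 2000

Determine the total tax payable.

60834

Regular income tax:
  24000 × 7% = 1680
  11000 × 13% = 1430
  221200 × 27% = 59724
  → 62834
  Less rehabilitation credit 2000 → 60834

Alternative minimum tax:
  Adjusted income: 256200 + 21100 + 64900 + 31000 + 46000 = 419200
  Exemption: 20% × (419200 − 274000) = 29040 ≥ 26000, so the exemption is fully phased out
  Base: 419200 − 0 = 419200
  419200 × 13% = 54496

60834 > 54496, so the regular income tax governs.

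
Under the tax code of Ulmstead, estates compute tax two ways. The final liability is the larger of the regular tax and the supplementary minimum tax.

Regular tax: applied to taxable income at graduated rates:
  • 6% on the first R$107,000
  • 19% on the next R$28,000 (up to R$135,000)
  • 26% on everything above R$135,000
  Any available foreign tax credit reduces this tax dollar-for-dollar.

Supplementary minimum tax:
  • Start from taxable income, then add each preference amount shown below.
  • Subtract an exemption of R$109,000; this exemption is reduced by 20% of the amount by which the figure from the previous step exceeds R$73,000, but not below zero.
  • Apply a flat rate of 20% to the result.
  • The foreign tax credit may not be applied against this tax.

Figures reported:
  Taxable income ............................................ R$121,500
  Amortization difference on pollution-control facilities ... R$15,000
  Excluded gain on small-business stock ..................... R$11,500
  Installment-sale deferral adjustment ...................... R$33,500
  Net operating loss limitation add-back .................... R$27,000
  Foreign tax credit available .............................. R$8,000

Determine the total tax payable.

R$25,320

Supplementary minimum tax:
  Adjusted income: R$121,500 + R$15,000 + R$11,500 + R$33,500 + R$27,000 = R$208,500
  Exemption: R$109,000 − 20% × (R$208,500 − R$73,000) = R$109,000 − R$27,100 = R$81,900
  Base: R$208,500 − R$81,900 = R$126,600
  R$126,600 × 20% = R$25,320

Regular tax:
  R$107,000 × 6% = R$6,420
  R$14,500 × 19% = R$2,755
  → R$9,175
  Less foreign tax credit R$8,000 → R$1,175

R$25,320 > R$1,175, so the supplementary minimum tax is the binding amount.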